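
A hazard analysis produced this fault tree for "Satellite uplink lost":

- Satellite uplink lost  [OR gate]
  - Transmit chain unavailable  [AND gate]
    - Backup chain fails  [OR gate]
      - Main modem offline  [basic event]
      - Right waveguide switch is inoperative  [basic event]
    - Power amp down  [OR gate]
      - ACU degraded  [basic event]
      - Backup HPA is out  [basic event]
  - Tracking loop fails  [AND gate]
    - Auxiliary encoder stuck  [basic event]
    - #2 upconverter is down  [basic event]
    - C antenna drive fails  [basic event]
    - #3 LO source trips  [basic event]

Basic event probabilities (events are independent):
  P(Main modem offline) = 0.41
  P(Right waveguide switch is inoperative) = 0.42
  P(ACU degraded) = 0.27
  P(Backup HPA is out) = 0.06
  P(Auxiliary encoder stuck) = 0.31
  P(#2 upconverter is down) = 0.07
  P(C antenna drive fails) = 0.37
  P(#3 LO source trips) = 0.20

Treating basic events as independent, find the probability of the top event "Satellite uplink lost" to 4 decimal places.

P(Backup chain fails) [OR] = 1 − (1−0.41) × (1−0.42) = 0.657800
P(Power amp down) [OR] = 1 − (1−0.27) × (1−0.06) = 0.313800
P(Transmit chain unavailable) [AND] = 0.657800 × 0.313800 = 0.206418
P(Tracking loop fails) [AND] = 0.31 × 0.07 × 0.37 × 0.20 = 0.001606
P(Satellite uplink lost) [OR] = 1 − (1−0.206418) × (1−0.001606) = 0.207692
Rounded to 4 decimal places: P(Satellite uplink lost) ≈ 0.2077.

0.2077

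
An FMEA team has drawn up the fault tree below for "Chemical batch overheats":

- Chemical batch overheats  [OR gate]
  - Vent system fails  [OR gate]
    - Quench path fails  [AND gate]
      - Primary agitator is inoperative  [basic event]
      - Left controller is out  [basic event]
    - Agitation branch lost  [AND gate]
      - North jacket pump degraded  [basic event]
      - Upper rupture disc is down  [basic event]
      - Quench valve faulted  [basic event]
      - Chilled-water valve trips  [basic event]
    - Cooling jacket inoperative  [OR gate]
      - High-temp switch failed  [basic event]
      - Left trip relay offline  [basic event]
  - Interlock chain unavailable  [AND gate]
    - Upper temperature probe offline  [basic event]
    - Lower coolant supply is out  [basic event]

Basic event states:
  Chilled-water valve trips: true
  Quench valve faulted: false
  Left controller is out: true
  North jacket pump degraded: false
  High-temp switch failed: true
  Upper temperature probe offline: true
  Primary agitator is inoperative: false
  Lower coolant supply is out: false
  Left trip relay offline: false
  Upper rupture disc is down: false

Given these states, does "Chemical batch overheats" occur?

Yes

Quench path fails [AND]: Primary agitator is inoperative=not, Left controller is out=occurs → not all inputs occur → does not occur.
Agitation branch lost [AND]: North jacket pump degraded=not, Upper rupture disc is down=not, Quench valve faulted=not, Chilled-water valve trips=occurs → not all inputs occur → does not occur.
Cooling jacket inoperative [OR]: High-temp switch failed=occurs, Left trip relay offline=not → at least one input occurs → occurs.
Vent system fails [OR]: Quench path fails=not, Agitation branch lost=not, Cooling jacket inoperative=occurs → at least one input occurs → occurs.
Interlock chain unavailable [AND]: Upper temperature probe offline=occurs, Lower coolant supply is out=not → not all inputs occur → does not occur.
Chemical batch overheats [OR]: Vent system fails=occurs, Interlock chain unavailable=not → at least one input occurs → occurs.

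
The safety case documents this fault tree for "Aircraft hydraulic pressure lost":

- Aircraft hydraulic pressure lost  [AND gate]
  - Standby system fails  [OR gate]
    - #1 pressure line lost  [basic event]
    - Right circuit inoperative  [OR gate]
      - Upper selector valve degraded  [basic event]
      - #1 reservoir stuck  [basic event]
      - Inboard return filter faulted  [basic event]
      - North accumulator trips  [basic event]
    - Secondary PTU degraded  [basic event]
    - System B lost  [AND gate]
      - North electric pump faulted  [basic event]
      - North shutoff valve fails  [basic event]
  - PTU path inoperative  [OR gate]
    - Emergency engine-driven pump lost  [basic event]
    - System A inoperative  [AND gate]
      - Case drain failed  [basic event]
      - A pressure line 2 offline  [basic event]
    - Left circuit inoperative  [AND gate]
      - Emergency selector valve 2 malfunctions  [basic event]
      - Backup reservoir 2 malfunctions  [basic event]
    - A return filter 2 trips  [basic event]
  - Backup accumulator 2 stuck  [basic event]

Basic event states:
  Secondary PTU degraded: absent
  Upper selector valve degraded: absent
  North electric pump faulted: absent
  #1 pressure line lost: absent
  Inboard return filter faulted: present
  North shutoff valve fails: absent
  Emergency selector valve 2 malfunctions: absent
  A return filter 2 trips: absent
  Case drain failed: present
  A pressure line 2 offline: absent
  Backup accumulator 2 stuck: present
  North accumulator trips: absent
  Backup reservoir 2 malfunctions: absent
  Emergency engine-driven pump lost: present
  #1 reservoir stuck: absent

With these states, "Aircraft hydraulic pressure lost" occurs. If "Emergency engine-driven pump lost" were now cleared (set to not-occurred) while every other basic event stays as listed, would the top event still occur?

Counterfactual: set "Emergency engine-driven pump lost" to not occurred.
Right circuit inoperative [OR]: Upper selector valve degraded=not, #1 reservoir stuck=not, Inboard return filter faulted=occurs, North accumulator trips=not → at least one input occurs → occurs.
System B lost [AND]: North electric pump faulted=not, North shutoff valve fails=not → not all inputs occur → does not occur.
Standby system fails [OR]: #1 pressure line lost=not, Right circuit inoperative=occurs, Secondary PTU degraded=not, System B lost=not → at least one input occurs → occurs.
System A inoperative [AND]: Case drain failed=occurs, A pressure line 2 offline=not → not all inputs occur → does not occur.
Left circuit inoperative [AND]: Emergency selector valve 2 malfunctions=not, Backup reservoir 2 malfunctions=not → not all inputs occur → does not occur.
PTU path inoperative [OR]: Emergency engine-driven pump lost=not, System A inoperative=not, Left circuit inoperative=not, A return filter 2 trips=not → no input occurs → does not occur.
Aircraft hydraulic pressure lost [AND]: Standby system fails=occurs, PTU path inoperative=not, Backup accumulator 2 stuck=occurs → not all inputs occur → does not occur.

No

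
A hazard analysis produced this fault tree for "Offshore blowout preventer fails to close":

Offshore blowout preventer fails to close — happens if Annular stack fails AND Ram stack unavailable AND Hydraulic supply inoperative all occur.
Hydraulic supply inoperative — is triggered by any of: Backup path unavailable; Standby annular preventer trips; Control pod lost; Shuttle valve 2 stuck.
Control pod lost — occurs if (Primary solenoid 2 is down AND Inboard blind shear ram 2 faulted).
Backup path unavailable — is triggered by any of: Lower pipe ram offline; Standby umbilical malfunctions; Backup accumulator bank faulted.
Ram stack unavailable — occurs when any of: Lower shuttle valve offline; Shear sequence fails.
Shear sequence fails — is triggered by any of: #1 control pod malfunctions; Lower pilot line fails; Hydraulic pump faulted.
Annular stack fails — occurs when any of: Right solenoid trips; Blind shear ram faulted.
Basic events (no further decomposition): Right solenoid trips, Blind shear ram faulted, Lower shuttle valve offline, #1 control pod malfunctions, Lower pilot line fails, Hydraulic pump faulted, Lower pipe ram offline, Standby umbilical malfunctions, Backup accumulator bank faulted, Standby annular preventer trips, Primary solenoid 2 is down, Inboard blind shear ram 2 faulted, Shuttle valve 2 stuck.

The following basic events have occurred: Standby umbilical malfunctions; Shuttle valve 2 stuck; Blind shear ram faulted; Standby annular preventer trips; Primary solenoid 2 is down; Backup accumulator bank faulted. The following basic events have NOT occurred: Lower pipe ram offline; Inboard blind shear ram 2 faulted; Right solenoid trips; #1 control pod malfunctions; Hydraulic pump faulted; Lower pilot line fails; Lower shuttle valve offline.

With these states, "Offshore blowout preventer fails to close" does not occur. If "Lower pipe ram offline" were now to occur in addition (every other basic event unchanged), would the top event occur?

Counterfactual: set "Lower pipe ram offline" to occurred.
Annular stack fails [OR]: Right solenoid trips=not, Blind shear ram faulted=occurs → at least one input occurs → occurs.
Shear sequence fails [OR]: #1 control pod malfunctions=not, Lower pilot line fails=not, Hydraulic pump faulted=not → no input occurs → does not occur.
Ram stack unavailable [OR]: Lower shuttle valve offline=not, Shear sequence fails=not → no input occurs → does not occur.
Backup path unavailable [OR]: Lower pipe ram offline=occurs, Standby umbilical malfunctions=occurs, Backup accumulator bank faulted=occurs → at least one input occurs → occurs.
Control pod lost [AND]: Primary solenoid 2 is down=occurs, Inboard blind shear ram 2 faulted=not → not all inputs occur → does not occur.
Hydraulic supply inoperative [OR]: Backup path unavailable=occurs, Standby annular preventer trips=occurs, Control pod lost=not, Shuttle valve 2 stuck=occurs → at least one input occurs → occurs.
Offshore blowout preventer fails to close [AND]: Annular stack fails=occurs, Ram stack unavailable=not, Hydraulic supply inoperative=occurs → not all inputs occur → does not occur.

No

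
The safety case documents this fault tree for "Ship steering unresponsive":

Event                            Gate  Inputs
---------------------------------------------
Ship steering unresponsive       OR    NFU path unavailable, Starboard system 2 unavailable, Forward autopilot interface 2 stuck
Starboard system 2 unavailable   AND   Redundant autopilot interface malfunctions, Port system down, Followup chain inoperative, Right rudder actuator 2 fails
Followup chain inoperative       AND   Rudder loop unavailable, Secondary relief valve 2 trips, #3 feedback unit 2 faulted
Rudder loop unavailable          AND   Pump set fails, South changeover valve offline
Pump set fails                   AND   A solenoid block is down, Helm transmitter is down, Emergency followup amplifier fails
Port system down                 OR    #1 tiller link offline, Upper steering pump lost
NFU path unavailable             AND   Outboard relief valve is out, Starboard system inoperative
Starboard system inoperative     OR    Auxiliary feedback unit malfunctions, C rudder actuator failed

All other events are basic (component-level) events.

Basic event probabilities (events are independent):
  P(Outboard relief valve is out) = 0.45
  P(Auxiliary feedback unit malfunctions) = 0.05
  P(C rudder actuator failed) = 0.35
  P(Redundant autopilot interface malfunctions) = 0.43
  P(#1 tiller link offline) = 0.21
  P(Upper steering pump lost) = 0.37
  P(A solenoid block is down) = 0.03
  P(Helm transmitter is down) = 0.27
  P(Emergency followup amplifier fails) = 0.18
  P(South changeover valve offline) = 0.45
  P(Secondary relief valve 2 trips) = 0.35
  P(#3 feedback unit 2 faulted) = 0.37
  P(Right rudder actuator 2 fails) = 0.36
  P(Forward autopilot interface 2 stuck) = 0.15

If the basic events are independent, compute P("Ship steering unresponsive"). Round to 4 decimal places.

P(Starboard system inoperative) [OR] = 1 − (1−0.05) × (1−0.35) = 0.382500
P(NFU path unavailable) [AND] = 0.45 × 0.382500 = 0.172125
P(Port system down) [OR] = 1 − (1−0.21) × (1−0.37) = 0.502300
P(Pump set fails) [AND] = 0.03 × 0.27 × 0.18 = 0.001458
P(Rudder loop unavailable) [AND] = 0.001458 × 0.45 = 0.000656
P(Followup chain inoperative) [AND] = 0.000656 × 0.35 × 0.37 = 0.000085
P(Starboard system 2 unavailable) [AND] = 0.43 × 0.502300 × 0.000085 × 0.36 = 0.000007
P(Ship steering unresponsive) [OR] = 1 − (1−0.172125) × (1−0.000007) × (1−0.15) = 0.296311
Rounded to 4 decimal places: P(Ship steering unresponsive) ≈ 0.2963.

0.2963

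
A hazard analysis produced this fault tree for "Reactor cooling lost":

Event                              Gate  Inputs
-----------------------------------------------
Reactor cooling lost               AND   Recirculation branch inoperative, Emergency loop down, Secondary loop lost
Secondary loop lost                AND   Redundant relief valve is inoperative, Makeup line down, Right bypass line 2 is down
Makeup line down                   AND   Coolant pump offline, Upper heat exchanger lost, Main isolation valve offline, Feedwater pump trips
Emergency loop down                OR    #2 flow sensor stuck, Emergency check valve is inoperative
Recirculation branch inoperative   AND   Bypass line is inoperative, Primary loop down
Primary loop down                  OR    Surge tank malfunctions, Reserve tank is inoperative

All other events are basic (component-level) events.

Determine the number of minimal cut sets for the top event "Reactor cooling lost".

Primary loop down [OR]: union of children's cut sets → 2 cut set(s).
Recirculation branch inoperative [AND]: one cut set from each child combined → 1 × 2 = 2 cut set(s).
Emergency loop down [OR]: union of children's cut sets → 2 cut set(s).
Makeup line down [AND]: one cut set from each child combined → 1 × 1 × 1 × 1 = 1 cut set(s).
Secondary loop lost [AND]: one cut set from each child combined → 1 × 1 × 1 = 1 cut set(s).
Reactor cooling lost [AND]: one cut set from each child combined → 2 × 2 × 1 = 4 cut set(s).
Minimal cut sets: {#2 flow sensor stuck, Bypass line is inoperative, Coolant pump offline, Feedwater pump trips, Main isolation valve offline, Redundant relief valve is inoperative, Right bypass line 2 is down, Surge tank malfunctions, Upper heat exchanger lost}; {Bypass line is inoperative, Coolant pump offline, Emergency check valve is inoperative, Feedwater pump trips, Main isolation valve offline, Redundant relief valve is inoperative, Right bypass line 2 is down, Surge tank malfunctions, Upper heat exchanger lost}; {#2 flow sensor stuck, Bypass line is inoperative, Coolant pump offline, Feedwater pump trips, Main isolation valve offline, Redundant relief valve is inoperative, Reserve tank is inoperative, Right bypass line 2 is down, Upper heat exchanger lost}; {Bypass line is inoperative, Coolant pump offline, Emergency check valve is inoperative, Feedwater pump trips, Main isolation valve offline, Redundant relief valve is inoperative, Reserve tank is inoperative, Right bypass line 2 is down, Upper heat exchanger lost}.

4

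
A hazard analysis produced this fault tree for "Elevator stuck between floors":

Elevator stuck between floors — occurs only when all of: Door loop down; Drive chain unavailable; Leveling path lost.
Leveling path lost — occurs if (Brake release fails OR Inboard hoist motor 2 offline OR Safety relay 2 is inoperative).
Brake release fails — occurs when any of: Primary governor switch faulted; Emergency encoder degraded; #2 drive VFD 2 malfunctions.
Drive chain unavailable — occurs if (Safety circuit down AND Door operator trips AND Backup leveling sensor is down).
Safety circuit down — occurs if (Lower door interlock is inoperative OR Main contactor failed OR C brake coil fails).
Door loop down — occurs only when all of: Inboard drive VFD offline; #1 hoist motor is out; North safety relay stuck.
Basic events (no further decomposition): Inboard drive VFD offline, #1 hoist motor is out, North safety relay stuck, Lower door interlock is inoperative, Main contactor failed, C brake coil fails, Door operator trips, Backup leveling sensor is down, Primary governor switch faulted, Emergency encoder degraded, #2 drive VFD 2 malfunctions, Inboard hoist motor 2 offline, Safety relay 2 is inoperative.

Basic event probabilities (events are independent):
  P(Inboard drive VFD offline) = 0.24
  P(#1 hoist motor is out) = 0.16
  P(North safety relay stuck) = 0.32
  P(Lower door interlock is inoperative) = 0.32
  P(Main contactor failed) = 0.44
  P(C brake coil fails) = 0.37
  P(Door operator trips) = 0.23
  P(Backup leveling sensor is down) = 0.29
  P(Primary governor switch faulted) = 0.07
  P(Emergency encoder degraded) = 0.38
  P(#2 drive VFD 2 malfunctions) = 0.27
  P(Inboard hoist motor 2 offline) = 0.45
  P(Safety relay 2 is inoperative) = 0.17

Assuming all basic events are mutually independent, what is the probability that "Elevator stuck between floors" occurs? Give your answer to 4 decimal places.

P(Door loop down) [AND] = 0.24 × 0.16 × 0.32 = 0.012288
P(Safety circuit down) [OR] = 1 − (1−0.32) × (1−0.44) × (1−0.37) = 0.760096
P(Drive chain unavailable) [AND] = 0.760096 × 0.23 × 0.29 = 0.050698
P(Brake release fails) [OR] = 1 − (1−0.07) × (1−0.38) × (1−0.27) = 0.579082
P(Leveling path lost) [OR] = 1 − (1−0.579082) × (1−0.45) × (1−0.17) = 0.807851
P(Elevator stuck between floors) [AND] = 0.012288 × 0.050698 × 0.807851 = 0.000503
Rounded to 4 decimal places: P(Elevator stuck between floors) ≈ 0.0005.

0.0005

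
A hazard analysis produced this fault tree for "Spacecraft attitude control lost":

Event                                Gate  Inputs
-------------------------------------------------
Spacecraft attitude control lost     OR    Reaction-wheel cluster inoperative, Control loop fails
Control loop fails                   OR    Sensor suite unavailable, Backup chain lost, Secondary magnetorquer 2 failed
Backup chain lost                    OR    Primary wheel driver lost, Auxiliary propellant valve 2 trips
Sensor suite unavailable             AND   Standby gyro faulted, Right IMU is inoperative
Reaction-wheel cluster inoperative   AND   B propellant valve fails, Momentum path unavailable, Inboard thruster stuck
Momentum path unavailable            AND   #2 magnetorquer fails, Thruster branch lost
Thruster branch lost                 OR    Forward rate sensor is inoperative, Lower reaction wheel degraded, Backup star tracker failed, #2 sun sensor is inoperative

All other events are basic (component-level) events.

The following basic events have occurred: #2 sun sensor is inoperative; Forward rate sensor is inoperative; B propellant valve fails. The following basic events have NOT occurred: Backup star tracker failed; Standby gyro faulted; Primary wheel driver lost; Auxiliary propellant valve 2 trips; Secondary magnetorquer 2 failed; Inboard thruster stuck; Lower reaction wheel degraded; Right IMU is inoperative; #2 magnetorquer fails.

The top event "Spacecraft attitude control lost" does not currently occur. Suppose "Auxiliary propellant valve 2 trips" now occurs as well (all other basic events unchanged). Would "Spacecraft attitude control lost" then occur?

Counterfactual: set "Auxiliary propellant valve 2 trips" to occurred.
Thruster branch lost [OR]: Forward rate sensor is inoperative=occurs, Lower reaction wheel degraded=not, Backup star tracker failed=not, #2 sun sensor is inoperative=occurs → at least one input occurs → occurs.
Momentum path unavailable [AND]: #2 magnetorquer fails=not, Thruster branch lost=occurs → not all inputs occur → does not occur.
Reaction-wheel cluster inoperative [AND]: B propellant valve fails=occurs, Momentum path unavailable=not, Inboard thruster stuck=not → not all inputs occur → does not occur.
Sensor suite unavailable [AND]: Standby gyro faulted=not, Right IMU is inoperative=not → not all inputs occur → does not occur.
Backup chain lost [OR]: Primary wheel driver lost=not, Auxiliary propellant valve 2 trips=occurs → at least one input occurs → occurs.
Control loop fails [OR]: Sensor suite unavailable=not, Backup chain lost=occurs, Secondary magnetorquer 2 failed=not → at least one input occurs → occurs.
Spacecraft attitude control lost [OR]: Reaction-wheel cluster inoperative=not, Control loop fails=occurs → at least one input occurs → occurs.

Yes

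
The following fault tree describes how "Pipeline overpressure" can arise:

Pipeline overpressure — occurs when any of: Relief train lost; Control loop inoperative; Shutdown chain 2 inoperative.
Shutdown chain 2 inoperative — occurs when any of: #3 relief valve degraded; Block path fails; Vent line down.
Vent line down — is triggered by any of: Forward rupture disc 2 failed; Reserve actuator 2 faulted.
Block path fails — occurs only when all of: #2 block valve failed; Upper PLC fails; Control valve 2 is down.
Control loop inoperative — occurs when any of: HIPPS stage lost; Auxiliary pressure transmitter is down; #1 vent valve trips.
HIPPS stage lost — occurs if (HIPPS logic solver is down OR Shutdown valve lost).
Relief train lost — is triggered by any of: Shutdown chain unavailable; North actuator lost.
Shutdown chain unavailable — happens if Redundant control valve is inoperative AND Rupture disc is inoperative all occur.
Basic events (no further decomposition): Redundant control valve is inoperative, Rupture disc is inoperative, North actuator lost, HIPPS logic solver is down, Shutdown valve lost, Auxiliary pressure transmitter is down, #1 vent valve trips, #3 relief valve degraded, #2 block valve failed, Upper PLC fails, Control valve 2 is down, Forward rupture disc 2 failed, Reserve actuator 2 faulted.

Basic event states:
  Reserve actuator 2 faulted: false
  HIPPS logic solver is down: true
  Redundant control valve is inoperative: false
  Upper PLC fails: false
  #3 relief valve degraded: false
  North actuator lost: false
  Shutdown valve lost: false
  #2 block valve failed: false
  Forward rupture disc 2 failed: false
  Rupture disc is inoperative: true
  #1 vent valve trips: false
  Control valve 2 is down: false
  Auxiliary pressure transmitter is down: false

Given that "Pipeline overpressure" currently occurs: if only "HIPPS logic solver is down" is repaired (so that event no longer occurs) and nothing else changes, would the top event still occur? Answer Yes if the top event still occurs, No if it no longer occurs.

No

Counterfactual: set "HIPPS logic solver is down" to not occurred.
Shutdown chain unavailable [AND]: Redundant control valve is inoperative=not, Rupture disc is inoperative=occurs → not all inputs occur → does not occur.
Relief train lost [OR]: Shutdown chain unavailable=not, North actuator lost=not → no input occurs → does not occur.
HIPPS stage lost [OR]: HIPPS logic solver is down=not, Shutdown valve lost=not → no input occurs → does not occur.
Control loop inoperative [OR]: HIPPS stage lost=not, Auxiliary pressure transmitter is down=not, #1 vent valve trips=not → no input occurs → does not occur.
Block path fails [AND]: #2 block valve failed=not, Upper PLC fails=not, Control valve 2 is down=not → not all inputs occur → does not occur.
Vent line down [OR]: Forward rupture disc 2 failed=not, Reserve actuator 2 faulted=not → no input occurs → does not occur.
Shutdown chain 2 inoperative [OR]: #3 relief valve degraded=not, Block path fails=not, Vent line down=not → no input occurs → does not occur.
Pipeline overpressure [OR]: Relief train lost=not, Control loop inoperative=not, Shutdown chain 2 inoperative=not → no input occurs → does not occur.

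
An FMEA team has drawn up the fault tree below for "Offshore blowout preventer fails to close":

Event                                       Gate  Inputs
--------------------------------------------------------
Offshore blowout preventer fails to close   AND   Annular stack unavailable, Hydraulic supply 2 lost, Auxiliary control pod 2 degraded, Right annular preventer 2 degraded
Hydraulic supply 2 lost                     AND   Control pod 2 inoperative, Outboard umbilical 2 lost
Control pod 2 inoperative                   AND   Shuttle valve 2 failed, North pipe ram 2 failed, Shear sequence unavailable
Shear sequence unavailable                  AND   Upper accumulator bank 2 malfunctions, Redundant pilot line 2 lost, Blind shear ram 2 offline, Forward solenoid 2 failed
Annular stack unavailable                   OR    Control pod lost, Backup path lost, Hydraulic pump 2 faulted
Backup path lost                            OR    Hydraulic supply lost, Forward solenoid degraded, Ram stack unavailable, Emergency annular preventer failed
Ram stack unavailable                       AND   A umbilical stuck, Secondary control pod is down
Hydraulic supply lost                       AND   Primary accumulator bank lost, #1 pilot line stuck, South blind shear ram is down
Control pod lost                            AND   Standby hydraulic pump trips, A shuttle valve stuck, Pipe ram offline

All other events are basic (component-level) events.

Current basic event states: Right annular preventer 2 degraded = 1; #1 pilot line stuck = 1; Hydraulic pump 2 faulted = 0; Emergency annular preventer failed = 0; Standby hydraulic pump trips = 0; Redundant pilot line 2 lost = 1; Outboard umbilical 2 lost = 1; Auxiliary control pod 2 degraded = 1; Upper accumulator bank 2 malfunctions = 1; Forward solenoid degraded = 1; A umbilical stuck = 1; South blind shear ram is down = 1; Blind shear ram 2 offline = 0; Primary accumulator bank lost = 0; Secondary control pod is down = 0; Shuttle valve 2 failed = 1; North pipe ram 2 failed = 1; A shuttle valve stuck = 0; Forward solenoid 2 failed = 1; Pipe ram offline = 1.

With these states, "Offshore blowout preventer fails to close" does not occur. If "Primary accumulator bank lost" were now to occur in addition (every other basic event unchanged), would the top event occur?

No

Counterfactual: set "Primary accumulator bank lost" to occurred.
Control pod lost [AND]: Standby hydraulic pump trips=not, A shuttle valve stuck=not, Pipe ram offline=occurs → not all inputs occur → does not occur.
Hydraulic supply lost [AND]: Primary accumulator bank lost=occurs, #1 pilot line stuck=occurs, South blind shear ram is down=occurs → all inputs occur → occurs.
Ram stack unavailable [AND]: A umbilical stuck=occurs, Secondary control pod is down=not → not all inputs occur → does not occur.
Backup path lost [OR]: Hydraulic supply lost=occurs, Forward solenoid degraded=occurs, Ram stack unavailable=not, Emergency annular preventer failed=not → at least one input occurs → occurs.
Annular stack unavailable [OR]: Control pod lost=not, Backup path lost=occurs, Hydraulic pump 2 faulted=not → at least one input occurs → occurs.
Shear sequence unavailable [AND]: Upper accumulator bank 2 malfunctions=occurs, Redundant pilot line 2 lost=occurs, Blind shear ram 2 offline=not, Forward solenoid 2 failed=occurs → not all inputs occur → does not occur.
Control pod 2 inoperative [AND]: Shuttle valve 2 failed=occurs, North pipe ram 2 failed=occurs, Shear sequence unavailable=not → not all inputs occur → does not occur.
Hydraulic supply 2 lost [AND]: Control pod 2 inoperative=not, Outboard umbilical 2 lost=occurs → not all inputs occur → does not occur.
Offshore blowout preventer fails to close [AND]: Annular stack unavailable=occurs, Hydraulic supply 2 lost=not, Auxiliary control pod 2 degraded=occurs, Right annular preventer 2 degraded=occurs → not all inputs occur → does not occur.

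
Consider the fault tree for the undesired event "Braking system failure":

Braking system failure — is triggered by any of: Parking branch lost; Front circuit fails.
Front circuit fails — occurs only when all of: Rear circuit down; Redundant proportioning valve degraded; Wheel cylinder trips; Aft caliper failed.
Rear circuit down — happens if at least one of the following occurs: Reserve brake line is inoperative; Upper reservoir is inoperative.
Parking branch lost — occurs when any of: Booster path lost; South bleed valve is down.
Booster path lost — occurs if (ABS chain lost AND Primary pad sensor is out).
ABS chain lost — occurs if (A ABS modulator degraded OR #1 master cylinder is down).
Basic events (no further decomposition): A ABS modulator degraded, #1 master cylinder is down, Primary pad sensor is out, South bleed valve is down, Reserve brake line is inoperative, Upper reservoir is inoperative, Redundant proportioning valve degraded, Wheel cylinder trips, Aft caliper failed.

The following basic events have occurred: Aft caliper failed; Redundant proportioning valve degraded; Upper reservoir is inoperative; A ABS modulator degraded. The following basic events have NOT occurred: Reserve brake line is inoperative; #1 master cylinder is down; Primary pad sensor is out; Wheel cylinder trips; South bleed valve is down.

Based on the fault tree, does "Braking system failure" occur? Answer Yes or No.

ABS chain lost [OR]: A ABS modulator degraded=occurs, #1 master cylinder is down=not → at least one input occurs → occurs.
Booster path lost [AND]: ABS chain lost=occurs, Primary pad sensor is out=not → not all inputs occur → does not occur.
Parking branch lost [OR]: Booster path lost=not, South bleed valve is down=not → no input occurs → does not occur.
Rear circuit down [OR]: Reserve brake line is inoperative=not, Upper reservoir is inoperative=occurs → at least one input occurs → occurs.
Front circuit fails [AND]: Rear circuit down=occurs, Redundant proportioning valve degraded=occurs, Wheel cylinder trips=not, Aft caliper failed=occurs → not all inputs occur → does not occur.
Braking system failure [OR]: Parking branch lost=not, Front circuit fails=not → no input occurs → does not occur.

No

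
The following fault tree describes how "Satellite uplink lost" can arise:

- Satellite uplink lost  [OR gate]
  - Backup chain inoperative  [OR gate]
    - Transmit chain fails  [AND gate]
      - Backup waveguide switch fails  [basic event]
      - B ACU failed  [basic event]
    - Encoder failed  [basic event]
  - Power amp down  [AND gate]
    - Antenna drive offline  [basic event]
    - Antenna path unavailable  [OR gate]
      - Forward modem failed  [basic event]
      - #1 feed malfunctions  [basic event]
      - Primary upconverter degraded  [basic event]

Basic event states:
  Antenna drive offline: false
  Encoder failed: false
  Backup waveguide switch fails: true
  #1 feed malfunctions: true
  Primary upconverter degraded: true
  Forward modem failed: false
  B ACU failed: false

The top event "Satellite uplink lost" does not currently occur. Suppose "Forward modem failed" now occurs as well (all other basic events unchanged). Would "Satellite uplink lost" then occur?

Counterfactual: set "Forward modem failed" to occurred.
Transmit chain fails [AND]: Backup waveguide switch fails=occurs, B ACU failed=not → not all inputs occur → does not occur.
Backup chain inoperative [OR]: Transmit chain fails=not, Encoder failed=not → no input occurs → does not occur.
Antenna path unavailable [OR]: Forward modem failed=occurs, #1 feed malfunctions=occurs, Primary upconverter degraded=occurs → at least one input occurs → occurs.
Power amp down [AND]: Antenna drive offline=not, Antenna path unavailable=occurs → not all inputs occur → does not occur.
Satellite uplink lost [OR]: Backup chain inoperative=not, Power amp down=not → no input occurs → does not occur.

No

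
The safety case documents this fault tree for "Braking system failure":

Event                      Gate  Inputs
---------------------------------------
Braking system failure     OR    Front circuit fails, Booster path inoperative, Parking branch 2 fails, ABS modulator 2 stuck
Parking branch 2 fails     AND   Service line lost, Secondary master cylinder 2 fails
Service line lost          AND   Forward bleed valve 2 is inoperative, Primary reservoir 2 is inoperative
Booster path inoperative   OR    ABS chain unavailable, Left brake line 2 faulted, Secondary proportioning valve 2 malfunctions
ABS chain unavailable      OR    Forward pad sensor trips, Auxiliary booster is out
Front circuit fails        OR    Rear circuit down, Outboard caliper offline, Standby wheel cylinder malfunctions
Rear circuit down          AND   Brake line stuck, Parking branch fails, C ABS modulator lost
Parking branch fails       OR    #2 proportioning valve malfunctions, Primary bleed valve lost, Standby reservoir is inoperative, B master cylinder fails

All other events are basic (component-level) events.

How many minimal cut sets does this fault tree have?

Parking branch fails [OR]: union of children's cut sets → 4 cut set(s).
Rear circuit down [AND]: one cut set from each child combined → 1 × 4 × 1 = 4 cut set(s).
Front circuit fails [OR]: union of children's cut sets → 6 cut set(s).
ABS chain unavailable [OR]: union of children's cut sets → 2 cut set(s).
Booster path inoperative [OR]: union of children's cut sets → 4 cut set(s).
Service line lost [AND]: one cut set from each child combined → 1 × 1 = 1 cut set(s).
Parking branch 2 fails [AND]: one cut set from each child combined → 1 × 1 = 1 cut set(s).
Braking system failure [OR]: union of children's cut sets → 12 cut set(s).

12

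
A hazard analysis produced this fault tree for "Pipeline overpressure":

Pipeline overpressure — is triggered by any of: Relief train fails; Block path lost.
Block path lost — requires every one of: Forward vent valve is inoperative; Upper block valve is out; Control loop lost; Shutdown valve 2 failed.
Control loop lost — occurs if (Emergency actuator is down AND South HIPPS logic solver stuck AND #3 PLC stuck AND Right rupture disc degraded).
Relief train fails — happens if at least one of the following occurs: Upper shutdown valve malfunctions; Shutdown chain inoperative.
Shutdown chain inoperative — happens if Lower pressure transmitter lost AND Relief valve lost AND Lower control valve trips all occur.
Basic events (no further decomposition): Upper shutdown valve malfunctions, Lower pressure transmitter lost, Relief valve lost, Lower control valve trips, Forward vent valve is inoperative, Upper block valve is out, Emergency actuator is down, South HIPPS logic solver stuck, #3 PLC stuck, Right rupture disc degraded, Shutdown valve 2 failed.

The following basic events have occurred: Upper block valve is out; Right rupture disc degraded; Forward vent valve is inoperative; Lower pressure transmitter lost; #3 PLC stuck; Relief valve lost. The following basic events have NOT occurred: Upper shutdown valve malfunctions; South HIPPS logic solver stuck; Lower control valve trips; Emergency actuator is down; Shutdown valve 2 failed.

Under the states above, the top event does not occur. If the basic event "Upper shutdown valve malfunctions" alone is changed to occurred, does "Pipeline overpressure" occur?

Yes

Counterfactual: set "Upper shutdown valve malfunctions" to occurred.
Shutdown chain inoperative [AND]: Lower pressure transmitter lost=occurs, Relief valve lost=occurs, Lower control valve trips=not → not all inputs occur → does not occur.
Relief train fails [OR]: Upper shutdown valve malfunctions=occurs, Shutdown chain inoperative=not → at least one input occurs → occurs.
Control loop lost [AND]: Emergency actuator is down=not, South HIPPS logic solver stuck=not, #3 PLC stuck=occurs, Right rupture disc degraded=occurs → not all inputs occur → does not occur.
Block path lost [AND]: Forward vent valve is inoperative=occurs, Upper block valve is out=occurs, Control loop lost=not, Shutdown valve 2 failed=not → not all inputs occur → does not occur.
Pipeline overpressure [OR]: Relief train fails=occurs, Block path lost=not → at least one input occurs → occurs.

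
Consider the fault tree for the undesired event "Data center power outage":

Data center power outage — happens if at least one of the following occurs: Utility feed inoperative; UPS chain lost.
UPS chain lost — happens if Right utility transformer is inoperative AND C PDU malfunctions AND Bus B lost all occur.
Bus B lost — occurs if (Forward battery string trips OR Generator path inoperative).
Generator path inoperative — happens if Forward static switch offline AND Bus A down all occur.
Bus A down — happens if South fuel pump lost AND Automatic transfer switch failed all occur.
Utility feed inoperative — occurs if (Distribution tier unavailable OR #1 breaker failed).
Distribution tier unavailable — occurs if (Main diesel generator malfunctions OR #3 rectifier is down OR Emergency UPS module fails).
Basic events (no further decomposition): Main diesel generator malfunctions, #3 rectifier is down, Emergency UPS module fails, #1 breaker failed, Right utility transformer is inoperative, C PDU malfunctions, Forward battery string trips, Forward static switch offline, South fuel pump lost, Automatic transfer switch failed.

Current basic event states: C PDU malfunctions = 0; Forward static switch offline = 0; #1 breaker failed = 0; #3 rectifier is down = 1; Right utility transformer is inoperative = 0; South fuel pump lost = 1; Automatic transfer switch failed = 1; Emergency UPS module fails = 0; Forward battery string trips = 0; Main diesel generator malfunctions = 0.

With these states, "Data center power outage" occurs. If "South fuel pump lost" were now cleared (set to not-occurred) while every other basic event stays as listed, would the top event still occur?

Counterfactual: set "South fuel pump lost" to not occurred.
Distribution tier unavailable [OR]: Main diesel generator malfunctions=not, #3 rectifier is down=occurs, Emergency UPS module fails=not → at least one input occurs → occurs.
Utility feed inoperative [OR]: Distribution tier unavailable=occurs, #1 breaker failed=not → at least one input occurs → occurs.
Bus A down [AND]: South fuel pump lost=not, Automatic transfer switch failed=occurs → not all inputs occur → does not occur.
Generator path inoperative [AND]: Forward static switch offline=not, Bus A down=not → not all inputs occur → does not occur.
Bus B lost [OR]: Forward battery string trips=not, Generator path inoperative=not → no input occurs → does not occur.
UPS chain lost [AND]: Right utility transformer is inoperative=not, C PDU malfunctions=not, Bus B lost=not → not all inputs occur → does not occur.
Data center power outage [OR]: Utility feed inoperative=occurs, UPS chain lost=not → at least one input occurs → occurs.

Yes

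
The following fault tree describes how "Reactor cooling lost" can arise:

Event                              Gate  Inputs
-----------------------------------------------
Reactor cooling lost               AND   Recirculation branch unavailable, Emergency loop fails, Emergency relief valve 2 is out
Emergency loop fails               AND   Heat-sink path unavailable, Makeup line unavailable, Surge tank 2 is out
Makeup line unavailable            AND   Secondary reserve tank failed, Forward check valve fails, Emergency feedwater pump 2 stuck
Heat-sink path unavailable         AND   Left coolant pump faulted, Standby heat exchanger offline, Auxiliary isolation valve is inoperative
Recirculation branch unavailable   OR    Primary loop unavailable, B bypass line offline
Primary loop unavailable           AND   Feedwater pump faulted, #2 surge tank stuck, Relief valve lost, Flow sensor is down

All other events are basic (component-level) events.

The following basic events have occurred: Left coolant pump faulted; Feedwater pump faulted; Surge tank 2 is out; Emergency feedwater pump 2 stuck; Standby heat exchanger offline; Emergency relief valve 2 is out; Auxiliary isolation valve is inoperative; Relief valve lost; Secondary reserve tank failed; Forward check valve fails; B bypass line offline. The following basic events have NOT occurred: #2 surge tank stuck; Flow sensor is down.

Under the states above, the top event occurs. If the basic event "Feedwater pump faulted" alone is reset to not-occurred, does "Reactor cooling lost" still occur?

Yes

Counterfactual: set "Feedwater pump faulted" to not occurred.
Primary loop unavailable [AND]: Feedwater pump faulted=not, #2 surge tank stuck=not, Relief valve lost=occurs, Flow sensor is down=not → not all inputs occur → does not occur.
Recirculation branch unavailable [OR]: Primary loop unavailable=not, B bypass line offline=occurs → at least one input occurs → occurs.
Heat-sink path unavailable [AND]: Left coolant pump faulted=occurs, Standby heat exchanger offline=occurs, Auxiliary isolation valve is inoperative=occurs → all inputs occur → occurs.
Makeup line unavailable [AND]: Secondary reserve tank failed=occurs, Forward check valve fails=occurs, Emergency feedwater pump 2 stuck=occurs → all inputs occur → occurs.
Emergency loop fails [AND]: Heat-sink path unavailable=occurs, Makeup line unavailable=occurs, Surge tank 2 is out=occurs → all inputs occur → occurs.
Reactor cooling lost [AND]: Recirculation branch unavailable=occurs, Emergency loop fails=occurs, Emergency relief valve 2 is out=occurs → all inputs occur → occurs.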